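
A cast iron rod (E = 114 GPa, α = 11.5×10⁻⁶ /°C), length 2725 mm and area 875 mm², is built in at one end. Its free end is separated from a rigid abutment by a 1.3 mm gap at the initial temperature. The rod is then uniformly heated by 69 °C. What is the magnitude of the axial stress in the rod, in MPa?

Unrestrained expansion: δ_free = αΔT L = 11.5×10⁻⁶ × 69 × 2725 = 2.162 mm.
This exceeds the 1.3 mm gap, so the wall pushes back. The portion of expansion that must be recovered elastically is δ_free − gap = 2.162 − 1.3 = 0.8623 mm.
That suppressed elongation corresponds to σ = E·Δ/L = 114×10³ × 0.8623/2725 = 36.07 MPa.

σ ≈ 36.1 MPa (compressive)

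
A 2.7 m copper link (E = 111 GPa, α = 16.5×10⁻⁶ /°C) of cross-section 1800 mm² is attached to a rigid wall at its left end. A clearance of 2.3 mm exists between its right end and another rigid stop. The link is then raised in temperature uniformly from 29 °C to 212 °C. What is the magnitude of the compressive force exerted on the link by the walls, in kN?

P ≈ 433 kN

Free thermal elongation = αΔT L = 16.5×10⁻⁶ × 183 × 2700 = 8.153 mm.
The gap closes (δ_free > 2.3 mm) and the wall then resists a further 8.153 − 2.3 = 5.853 mm of expansion.
Compatibility: PL/(AE) = 5.853 mm, so σ = P/A = E × (5.853/2700) = 240.6 MPa.
P = σA = 240.6 × 1800 = 433.1 kN.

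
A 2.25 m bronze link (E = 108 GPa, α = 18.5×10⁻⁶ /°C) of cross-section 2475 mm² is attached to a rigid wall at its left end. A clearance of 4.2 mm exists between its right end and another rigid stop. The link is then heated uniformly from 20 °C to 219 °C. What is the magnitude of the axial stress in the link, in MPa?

Unrestrained expansion: δ_free = αΔT L = 18.5×10⁻⁶ × 199 × 2250 = 8.283 mm.
This exceeds the 4.2 mm gap, so the wall pushes back. The portion of expansion that must be recovered elastically is δ_free − gap = 8.283 − 4.2 = 4.083 mm.
That suppressed elongation corresponds to σ = E·Δ/L = 108×10³ × 4.083/2250 = 196 MPa.

σ ≈ 196 MPa (compressive)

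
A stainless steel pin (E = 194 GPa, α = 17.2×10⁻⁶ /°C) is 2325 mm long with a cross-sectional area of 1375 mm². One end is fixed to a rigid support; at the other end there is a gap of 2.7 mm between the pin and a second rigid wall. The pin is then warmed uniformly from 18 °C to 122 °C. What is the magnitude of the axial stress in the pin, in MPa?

If the wall were absent the pin would grow by αΔT L = 17.2×10⁻⁶ × 104 × 2325 = 4.159 mm.
This exceeds the 2.7 mm gap, so the wall pushes back. The portion of expansion that must be recovered elastically is δ_free − gap = 4.159 − 2.7 = 1.459 mm.
So σ = E(δ_free − g)/L = 194×10³ × 1.459/2325 = 121.7 MPa.

σ ≈ 122 MPa (compressive)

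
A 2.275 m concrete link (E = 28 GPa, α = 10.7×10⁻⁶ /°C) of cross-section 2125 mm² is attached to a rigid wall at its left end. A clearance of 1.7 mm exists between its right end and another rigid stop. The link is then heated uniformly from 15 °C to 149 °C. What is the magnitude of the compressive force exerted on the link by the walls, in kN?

P ≈ 40.8 kN

If the wall were absent the link would grow by αΔT L = 10.7×10⁻⁶ × 134 × 2275 = 3.262 mm.
This exceeds the 1.7 mm gap, so the wall pushes back. The portion of expansion that must be recovered elastically is δ_free − gap = 3.262 − 1.7 = 1.562 mm.
That suppressed elongation corresponds to σ = E·Δ/L = 28×10³ × 1.562/2275 = 19.22 MPa.
P = σA = 19.22 × 2125 = 40.85 kN.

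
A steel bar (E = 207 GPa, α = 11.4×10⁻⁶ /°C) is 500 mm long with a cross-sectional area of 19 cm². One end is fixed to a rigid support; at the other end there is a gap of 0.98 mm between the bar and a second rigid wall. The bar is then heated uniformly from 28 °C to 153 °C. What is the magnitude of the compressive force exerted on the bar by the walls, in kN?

If the wall were absent the bar would grow by αΔT L = 11.4×10⁻⁶ × 125 × 500 = 0.7125 mm.
This is smaller than the 0.98 mm clearance, so the bar expands freely without reaching the stop — the stress is zero.

P ≈ 0 kN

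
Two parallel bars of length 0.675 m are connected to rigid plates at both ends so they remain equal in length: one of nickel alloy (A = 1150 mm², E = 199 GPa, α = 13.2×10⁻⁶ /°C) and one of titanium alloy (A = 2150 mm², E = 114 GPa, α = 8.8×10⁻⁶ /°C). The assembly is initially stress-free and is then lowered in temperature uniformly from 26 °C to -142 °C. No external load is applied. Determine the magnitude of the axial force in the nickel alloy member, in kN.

P ≈ 87.5 kN (tensile in the nickel alloy)

Both members must finish at the same length. With the larger α, the nickel alloy tends to over-contract; the plates restrain it, putting the nickel alloy in tension and the titanium alloy in compression. With no external load the two internal forces are equal and opposite, magnitude P.
Compatibility of the two members (thermal + elastic change equal): (α₁ − α₂)ΔT = P·[1/(A₁E₁) + 1/(A₂E₂)].
|α₁ − α₂|·ΔT = 4.4×10⁻⁶ × 168 = 0.0007392.
1/(A₁E₁) + 1/(A₂E₂) = 1/(1150×199×10³) + 1/(2150×114×10³) = 8.45×10⁻⁹ N⁻¹.
P = 0.0007392 / 8.45×10⁻⁹ = 87480 N = 87.48 kN.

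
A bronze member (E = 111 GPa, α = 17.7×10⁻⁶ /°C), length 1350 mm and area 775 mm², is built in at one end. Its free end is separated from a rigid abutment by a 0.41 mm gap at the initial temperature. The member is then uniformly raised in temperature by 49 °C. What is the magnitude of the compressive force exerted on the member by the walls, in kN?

P ≈ 48.5 kN

Free thermal elongation = αΔT L = 17.7×10⁻⁶ × 49 × 1350 = 1.171 mm.
After closing the 0.41 mm clearance, 1.171 − 0.41 = 0.7609 mm of expansion remains to be suppressed by the wall.
Compatibility: PL/(AE) = 0.7609 mm, so σ = P/A = E × (0.7609/1350) = 62.56 MPa.
P = σA = 62.56 × 775 = 48.48 kN.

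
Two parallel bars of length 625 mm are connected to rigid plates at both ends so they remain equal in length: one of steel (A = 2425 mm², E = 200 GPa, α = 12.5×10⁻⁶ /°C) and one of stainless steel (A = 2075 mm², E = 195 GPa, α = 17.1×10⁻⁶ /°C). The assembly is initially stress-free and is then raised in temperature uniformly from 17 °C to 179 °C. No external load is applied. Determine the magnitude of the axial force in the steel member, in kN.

Both members must finish at the same length. With the larger α, the stainless steel tends to over-expand; the plates restrain it, putting the stainless steel in compression and the steel in tension. With no external load the two internal forces are equal and opposite, magnitude P.
Compatibility of the two members (thermal + elastic change equal): (α₁ − α₂)ΔT = P·[1/(A₁E₁) + 1/(A₂E₂)].
|α₁ − α₂|·ΔT = 4.6×10⁻⁶ × 162 = 0.0007452.
1/(A₁E₁) + 1/(A₂E₂) = 1/(2425×200×10³) + 1/(2075×195×10³) = 4.533×10⁻⁹ N⁻¹.
So P = 0.0007452 / 4.533×10⁻⁹ = 164.4 kN.

P ≈ 164 kN (tensile in the steel)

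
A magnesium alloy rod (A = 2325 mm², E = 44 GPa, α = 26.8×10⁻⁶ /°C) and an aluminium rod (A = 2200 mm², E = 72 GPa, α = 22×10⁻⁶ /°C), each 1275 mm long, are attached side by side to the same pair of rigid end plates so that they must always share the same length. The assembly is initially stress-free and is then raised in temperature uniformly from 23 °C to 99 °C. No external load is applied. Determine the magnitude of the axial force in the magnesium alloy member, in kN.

The magnesium alloy has the larger α, so on heating it would change length more than the aluminium if both were free. The rigid plates force a common final length, so the magnesium alloy is put into compression and the aluminium into tension, with equal and opposite forces P (no external load).
Setting the final lengths equal and cancelling L: (α₁ − α₂)ΔT = P/(A₁E₁) + P/(A₂E₂).
|α₁ − α₂|·ΔT = 4.8×10⁻⁶ × 76 = 0.0003648.
1/(A₁E₁) + 1/(A₂E₂) = 1/(2325×44×10³) + 1/(2200×72×10³) = 1.609×10⁻⁸ N⁻¹.
P = 0.0003648 / 1.609×10⁻⁸ = 22670 N = 22.67 kN.

P ≈ 22.7 kN (compressive in the magnesium alloy)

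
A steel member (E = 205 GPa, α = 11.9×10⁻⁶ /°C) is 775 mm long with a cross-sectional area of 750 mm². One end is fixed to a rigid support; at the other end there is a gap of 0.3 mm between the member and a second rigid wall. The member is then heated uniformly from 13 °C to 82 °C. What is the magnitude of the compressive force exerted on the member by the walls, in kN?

If the wall were absent the member would grow by αΔT L = 11.9×10⁻⁶ × 69 × 775 = 0.6364 mm.
After closing the 0.3 mm clearance, 0.6364 − 0.3 = 0.3364 mm of expansion remains to be suppressed by the wall.
So σ = E(δ_free − g)/L = 205×10³ × 0.3364/775 = 88.97 MPa.
P = σA = 88.97 × 750 = 66.73 kN.

P ≈ 66.7 kN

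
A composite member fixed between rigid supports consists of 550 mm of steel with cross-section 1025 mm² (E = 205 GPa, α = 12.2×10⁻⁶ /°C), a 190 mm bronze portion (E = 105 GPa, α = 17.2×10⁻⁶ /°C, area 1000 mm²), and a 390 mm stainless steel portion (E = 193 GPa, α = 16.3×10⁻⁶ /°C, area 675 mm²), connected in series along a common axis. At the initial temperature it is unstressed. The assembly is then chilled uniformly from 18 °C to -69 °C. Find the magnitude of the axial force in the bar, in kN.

P ≈ 192 kN (tensile)

Free thermal contraction of the whole bar: Σ αᵢΔT Lᵢ = 12.2×10⁻⁶×87×550 + 17.2×10⁻⁶×87×190 + 16.3×10⁻⁶×87×390 = 1.421 mm.
The rigid supports impose zero overall length change; the single axial force P common to all segments must satisfy P Σ Lᵢ/(AᵢEᵢ) = δ_free.
Σ Lᵢ/(AᵢEᵢ) = 550/(1025×205×10³) + 190/(1000×105×10³) + 390/(675×193×10³) = 7.421×10⁻⁶ mm/N.
Hence P = δ_free / Σ(L/AE) = 1.421/7.421×10⁻⁶ = 191.5 kN (tensile).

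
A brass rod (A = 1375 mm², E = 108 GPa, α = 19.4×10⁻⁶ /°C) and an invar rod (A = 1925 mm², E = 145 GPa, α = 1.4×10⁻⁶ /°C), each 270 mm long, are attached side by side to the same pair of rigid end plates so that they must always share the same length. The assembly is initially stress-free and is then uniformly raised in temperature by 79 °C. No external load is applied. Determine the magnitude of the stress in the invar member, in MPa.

The brass has the larger α, so on heating it would change length more than the invar if both were free. The rigid plates force a common final length, so the brass is put into compression and the invar into tension, with equal and opposite forces P (no external load).
Equating the net (thermal + elastic) strains gives |α₁ − α₂|·ΔT = P·[1/(A₁E₁) + 1/(A₂E₂)].
|α₁ − α₂|·ΔT = 18×10⁻⁶ × 79 = 0.001422.
1/(A₁E₁) + 1/(A₂E₂) = 1/(1375×108×10³) + 1/(1925×145×10³) = 1.032×10⁻⁸ N⁻¹.
So P = 0.001422 / 1.032×10⁻⁸ = 137.8 kN.
σ_{invar} = P/A₂ = 137800/1925 = 71.6 MPa, tensile.

σ ≈ 71.6 MPa (tensile)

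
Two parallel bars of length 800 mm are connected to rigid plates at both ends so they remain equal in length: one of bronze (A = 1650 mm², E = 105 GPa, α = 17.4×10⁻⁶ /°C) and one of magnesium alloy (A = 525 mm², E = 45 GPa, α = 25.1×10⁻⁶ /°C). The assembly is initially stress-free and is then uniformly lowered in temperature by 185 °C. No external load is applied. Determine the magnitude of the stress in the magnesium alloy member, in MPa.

σ ≈ 56.4 MPa (tensile)

The magnesium alloy has the larger α, so on cooling it would change length more than the bronze if both were free. The rigid plates force a common final length, so the magnesium alloy is put into tension and the bronze into compression, with equal and opposite forces P (no external load).
Compatibility of the two members (thermal + elastic change equal): (α₁ − α₂)ΔT = P·[1/(A₁E₁) + 1/(A₂E₂)].
|α₁ − α₂|·ΔT = 7.7×10⁻⁶ × 185 = 0.001425.
1/(A₁E₁) + 1/(A₂E₂) = 1/(1650×105×10³) + 1/(525×45×10³) = 4.81×10⁻⁸ N⁻¹.
P = 0.001425 / 4.81×10⁻⁸ = 29620 N = 29.62 kN.
σ_{magnesium alloy} = P/A₂ = 29620/525 = 56.41 MPa, tensile.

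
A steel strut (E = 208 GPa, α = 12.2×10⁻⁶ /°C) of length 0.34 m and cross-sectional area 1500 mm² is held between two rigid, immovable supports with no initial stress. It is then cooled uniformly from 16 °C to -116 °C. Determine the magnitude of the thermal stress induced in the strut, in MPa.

σ ≈ 335 MPa (tensile)

The supports are rigid, so the total axial strain is zero. The restrained thermal strain is ε = αΔT = 12.2×10⁻⁶ × 132 = 1610.4×10⁻⁶.
σ = EαΔT = 208×10³ × 12.2×10⁻⁶ × 132 = 335 MPa (tensile; the strut is trying to contract).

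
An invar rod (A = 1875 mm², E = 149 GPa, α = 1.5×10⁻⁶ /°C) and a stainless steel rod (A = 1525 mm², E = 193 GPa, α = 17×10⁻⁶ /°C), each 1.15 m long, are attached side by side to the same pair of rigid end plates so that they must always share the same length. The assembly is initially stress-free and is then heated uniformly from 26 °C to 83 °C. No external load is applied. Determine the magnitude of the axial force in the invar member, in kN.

The stainless steel has the larger α, so on heating it would change length more than the invar if both were free. The rigid plates force a common final length, so the stainless steel is put into compression and the invar into tension, with equal and opposite forces P (no external load).
Setting the final lengths equal and cancelling L: (α₁ − α₂)ΔT = P/(A₁E₁) + P/(A₂E₂).
|α₁ − α₂|·ΔT = 15.5×10⁻⁶ × 57 = 0.0008835.
1/(A₁E₁) + 1/(A₂E₂) = 1/(1875×149×10³) + 1/(1525×193×10³) = 6.977×10⁻⁹ N⁻¹.
So P = 0.0008835 / 6.977×10⁻⁹ = 126.6 kN.

P ≈ 127 kN (tensile in the invar)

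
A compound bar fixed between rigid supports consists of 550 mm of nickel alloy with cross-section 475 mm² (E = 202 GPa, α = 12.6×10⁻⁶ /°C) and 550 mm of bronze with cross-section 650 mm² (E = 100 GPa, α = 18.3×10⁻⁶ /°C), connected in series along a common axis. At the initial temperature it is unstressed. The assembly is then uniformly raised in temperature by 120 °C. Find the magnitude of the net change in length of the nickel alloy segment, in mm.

|ΔL| ≈ 0.00798 mm

If the supports were absent, the total length change would be Σ αᵢΔT Lᵢ = 12.6×10⁻⁶×120×550 + 18.3×10⁻⁶×120×550 = 2.039 mm.
The walls prevent any net length change, so an axial force P (same in every segment) develops. Compatibility: P · Σ Lᵢ/(AᵢEᵢ) = δ_free.
The series flexibility is Σ Lᵢ/(AᵢEᵢ) = 550/(475×202×10³) + 550/(650×100×10³) = 1.419×10⁻⁵ mm/N.
Hence P = δ_free / Σ(L/AE) = 2.039/1.419×10⁻⁵ = 143.7 kN (compressive).
For the nickel alloy segment, free thermal change = 12.6×10⁻⁶×120×550 = 0.8316 mm and elastic change from P = 143700×550/(475×202×10³) = 0.8236 mm; these oppose, so the net change is 0.00798 mm (segment lengthens).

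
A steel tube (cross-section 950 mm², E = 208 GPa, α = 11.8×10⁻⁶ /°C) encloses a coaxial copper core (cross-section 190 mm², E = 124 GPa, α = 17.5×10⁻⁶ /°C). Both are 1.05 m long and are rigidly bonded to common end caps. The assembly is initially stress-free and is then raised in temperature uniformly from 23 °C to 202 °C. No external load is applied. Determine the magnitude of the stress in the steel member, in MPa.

Equilibrium of a rigid end plate with no external load gives equal and opposite internal forces ±P in the two members. Since α_{copper} > α_{steel}, heating drives the copper into compression and the steel into tension.
Setting the final lengths equal and cancelling L: (α₁ − α₂)ΔT = P/(A₁E₁) + P/(A₂E₂).
|α₁ − α₂|·ΔT = 5.7×10⁻⁶ × 179 = 0.00102.
1/(A₁E₁) + 1/(A₂E₂) = 1/(950×208×10³) + 1/(190×124×10³) = 4.751×10⁻⁸ N⁻¹.
So P = 0.00102 / 4.751×10⁻⁸ = 21.48 kN.
σ_{steel} = P/A₁ = 21480/950 = 22.61 MPa, tensile.

σ ≈ 22.6 MPa (tensile)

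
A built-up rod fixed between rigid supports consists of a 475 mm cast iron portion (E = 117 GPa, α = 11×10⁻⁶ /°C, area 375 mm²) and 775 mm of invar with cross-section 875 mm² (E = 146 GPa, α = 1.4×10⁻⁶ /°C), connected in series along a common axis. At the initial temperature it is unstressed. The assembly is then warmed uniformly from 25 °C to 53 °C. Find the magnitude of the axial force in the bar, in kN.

P ≈ 10.5 kN (compressive)

With the walls removed the bar would change length by δ_free = Σ αᵢΔT Lᵢ = 11×10⁻⁶×28×475 + 1.4×10⁻⁶×28×775 = 0.1767 mm.
The walls prevent any net length change, so an axial force P (same in every segment) develops. Compatibility: P · Σ Lᵢ/(AᵢEᵢ) = δ_free.
The series flexibility is Σ Lᵢ/(AᵢEᵢ) = 475/(375×117×10³) + 775/(875×146×10³) = 1.689×10⁻⁵ mm/N.
So P = 0.1767 / 1.689×10⁻⁵ = 10.46 kN, compressive.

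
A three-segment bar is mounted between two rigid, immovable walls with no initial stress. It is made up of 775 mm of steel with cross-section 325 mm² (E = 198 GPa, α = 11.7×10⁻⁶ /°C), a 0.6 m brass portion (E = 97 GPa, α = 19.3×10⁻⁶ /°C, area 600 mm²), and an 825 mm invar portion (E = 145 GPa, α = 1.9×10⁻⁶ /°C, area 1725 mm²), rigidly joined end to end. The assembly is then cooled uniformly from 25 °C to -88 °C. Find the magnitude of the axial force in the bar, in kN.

With the walls removed the bar would change length by δ_free = Σ αᵢΔT Lᵢ = 11.7×10⁻⁶×113×775 + 19.3×10⁻⁶×113×600 + 1.9×10⁻⁶×113×825 = 2.51 mm.
The walls prevent any net length change, so an axial force P (same in every segment) develops. Compatibility: P · Σ Lᵢ/(AᵢEᵢ) = δ_free.
Σ Lᵢ/(AᵢEᵢ) = 775/(325×198×10³) + 600/(600×97×10³) + 825/(1725×145×10³) = 2.565×10⁻⁵ mm/N.
So P = 2.51 / 2.565×10⁻⁵ = 97.86 kN, tensile.

P ≈ 97.9 kN (tensile)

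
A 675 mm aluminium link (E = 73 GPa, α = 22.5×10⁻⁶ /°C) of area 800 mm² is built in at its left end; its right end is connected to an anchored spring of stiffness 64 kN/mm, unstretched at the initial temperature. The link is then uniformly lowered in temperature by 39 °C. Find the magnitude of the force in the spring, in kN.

P ≈ 21.8 kN

The unrestrained thermal change is αΔT L = 22.5×10⁻⁶ × 39 × 675 = 0.5923 mm.
With a force P in the spring, the elastic change of the link is PL/(AE) and that of the spring is P/k; compatibility requires their sum to equal δ_free.
So P = δ_free / [L/(AE) + 1/k] = 0.5923 / [ 675/(800×73×10³) + 1/(64×10³) ].
P = 0.5923 / 2.718×10⁻⁵ = 21790 N.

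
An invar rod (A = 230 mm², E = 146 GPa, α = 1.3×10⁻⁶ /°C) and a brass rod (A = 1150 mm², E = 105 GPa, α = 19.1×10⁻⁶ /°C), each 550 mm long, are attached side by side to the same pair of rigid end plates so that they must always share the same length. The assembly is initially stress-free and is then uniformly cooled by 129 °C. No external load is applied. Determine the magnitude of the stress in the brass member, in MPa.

The brass has the larger α, so on cooling it would change length more than the invar if both were free. The rigid plates force a common final length, so the brass is put into tension and the invar into compression, with equal and opposite forces P (no external load).
Compatibility of the two members (thermal + elastic change equal): (α₁ − α₂)ΔT = P·[1/(A₁E₁) + 1/(A₂E₂)].
|α₁ − α₂|·ΔT = 17.8×10⁻⁶ × 129 = 0.002296.
1/(A₁E₁) + 1/(A₂E₂) = 1/(230×146×10³) + 1/(1150×105×10³) = 3.806×10⁻⁸ N⁻¹.
P = 0.002296 / 3.806×10⁻⁸ = 60330 N = 60.33 kN.
σ_{brass} = P/A₂ = 60330/1150 = 52.46 MPa, tensile.

σ ≈ 52.5 MPa (tensile)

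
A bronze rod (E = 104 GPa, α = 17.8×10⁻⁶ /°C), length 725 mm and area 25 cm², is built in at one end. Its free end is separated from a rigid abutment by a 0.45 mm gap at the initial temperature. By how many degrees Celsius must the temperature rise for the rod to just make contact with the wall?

The gap closes when αΔT L = 0.45 mm, since the rod is still unstressed at that instant.
ΔT = 0.45 / (17.8×10⁻⁶ × 725) = 34.87 °C.

ΔT ≈ 34.9 °C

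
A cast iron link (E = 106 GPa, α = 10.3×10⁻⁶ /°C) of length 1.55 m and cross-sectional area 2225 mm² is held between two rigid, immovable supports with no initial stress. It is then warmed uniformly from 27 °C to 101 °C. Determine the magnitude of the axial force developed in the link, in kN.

P ≈ 180 kN (compressive)

The ends cannot move, so σ = EαΔT = 106×10³ × 10.3×10⁻⁶ × 74 = 80.79 MPa.
Then P = σA = 80.79 × 2225 mm² = 179.8 kN, compressive.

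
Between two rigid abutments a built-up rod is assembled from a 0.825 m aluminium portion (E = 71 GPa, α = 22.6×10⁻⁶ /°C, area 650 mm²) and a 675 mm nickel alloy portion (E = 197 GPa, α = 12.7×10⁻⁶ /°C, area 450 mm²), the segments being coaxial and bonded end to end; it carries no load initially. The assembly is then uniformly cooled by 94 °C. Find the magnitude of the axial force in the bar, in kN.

With the walls removed the bar would change length by δ_free = Σ αᵢΔT Lᵢ = 22.6×10⁻⁶×94×825 + 12.7×10⁻⁶×94×675 = 2.558 mm.
Since the ends are fixed, an axial force P builds up, equal in every segment, with P · Σ Lᵢ/(AᵢEᵢ) = δ_free.
Σ Lᵢ/(AᵢEᵢ) = 825/(650×71×10³) + 675/(450×197×10³) = 2.549×10⁻⁵ mm/N.
P = 2.558 / 2.549×10⁻⁵ = 100400 N = 100.4 kN, tensile.

P ≈ 100 kN (tensile)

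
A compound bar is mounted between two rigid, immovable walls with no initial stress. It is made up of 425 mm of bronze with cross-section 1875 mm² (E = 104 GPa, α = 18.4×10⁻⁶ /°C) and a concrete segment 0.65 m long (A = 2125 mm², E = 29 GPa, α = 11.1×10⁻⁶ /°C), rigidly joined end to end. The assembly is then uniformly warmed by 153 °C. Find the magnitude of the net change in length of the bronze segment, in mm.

If the supports were absent, the total length change would be Σ αᵢΔT Lᵢ = 18.4×10⁻⁶×153×425 + 11.1×10⁻⁶×153×650 = 2.3 mm.
The rigid supports impose zero overall length change; the single axial force P common to all segments must satisfy P Σ Lᵢ/(AᵢEᵢ) = δ_free.
Σ Lᵢ/(AᵢEᵢ) = 425/(1875×104×10³) + 650/(2125×29×10³) = 1.273×10⁻⁵ mm/N.
P = 2.3 / 1.273×10⁻⁵ = 180700 N = 180.7 kN, compressive.
For the bronze segment, free thermal change = 18.4×10⁻⁶×153×425 = 1.196 mm and elastic change from P = 180700×425/(1875×104×10³) = 0.3939 mm; these oppose, so the net change is 0.803 mm (segment lengthens).

|ΔL| ≈ 0.803 mm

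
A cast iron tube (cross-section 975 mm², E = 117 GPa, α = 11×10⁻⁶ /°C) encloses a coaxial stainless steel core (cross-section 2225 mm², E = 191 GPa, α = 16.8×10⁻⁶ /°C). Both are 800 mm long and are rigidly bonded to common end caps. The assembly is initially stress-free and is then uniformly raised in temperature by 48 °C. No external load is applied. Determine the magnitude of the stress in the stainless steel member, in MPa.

The stainless steel has the larger α, so on heating it would change length more than the cast iron if both were free. The rigid plates force a common final length, so the stainless steel is put into compression and the cast iron into tension, with equal and opposite forces P (no external load).
Compatibility of the two members (thermal + elastic change equal): (α₁ − α₂)ΔT = P·[1/(A₁E₁) + 1/(A₂E₂)].
|α₁ − α₂|·ΔT = 5.8×10⁻⁶ × 48 = 0.0002784.
1/(A₁E₁) + 1/(A₂E₂) = 1/(975×117×10³) + 1/(2225×191×10³) = 1.112×10⁻⁸ N⁻¹.
So P = 0.0002784 / 1.112×10⁻⁸ = 25.04 kN.
σ_{stainless steel} = P/A₂ = 25040/2225 = 11.25 MPa, compressive.

σ ≈ 11.3 MPa (compressive)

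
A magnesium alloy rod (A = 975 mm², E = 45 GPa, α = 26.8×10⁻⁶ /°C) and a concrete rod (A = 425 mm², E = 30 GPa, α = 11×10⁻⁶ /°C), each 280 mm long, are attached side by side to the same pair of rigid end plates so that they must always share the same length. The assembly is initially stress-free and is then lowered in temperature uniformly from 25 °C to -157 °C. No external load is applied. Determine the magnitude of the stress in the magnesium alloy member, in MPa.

Equilibrium of a rigid end plate with no external load gives equal and opposite internal forces ±P in the two members. Since α_{magnesium alloy} > α_{concrete}, cooling drives the magnesium alloy into tension and the concrete into compression.
Setting the final lengths equal and cancelling L: (α₁ − α₂)ΔT = P/(A₁E₁) + P/(A₂E₂).
|α₁ − α₂|·ΔT = 15.8×10⁻⁶ × 182 = 0.002876.
1/(A₁E₁) + 1/(A₂E₂) = 1/(975×45×10³) + 1/(425×30×10³) = 1.012×10⁻⁷ N⁻¹.
P = 0.002876 / 1.012×10⁻⁷ = 28410 N = 28.41 kN.
σ_{magnesium alloy} = P/A₁ = 28410/975 = 29.14 MPa, tensile.

σ ≈ 29.1 MPa (tensile)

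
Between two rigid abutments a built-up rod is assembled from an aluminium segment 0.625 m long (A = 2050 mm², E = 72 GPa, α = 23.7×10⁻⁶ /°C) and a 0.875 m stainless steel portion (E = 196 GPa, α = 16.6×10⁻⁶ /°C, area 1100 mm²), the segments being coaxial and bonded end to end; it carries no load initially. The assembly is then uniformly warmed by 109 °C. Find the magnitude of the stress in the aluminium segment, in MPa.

With the walls removed the bar would change length by δ_free = Σ αᵢΔT Lᵢ = 23.7×10⁻⁶×109×625 + 16.6×10⁻⁶×109×875 = 3.198 mm.
The rigid supports impose zero overall length change; the single axial force P common to all segments must satisfy P Σ Lᵢ/(AᵢEᵢ) = δ_free.
The series flexibility is Σ Lᵢ/(AᵢEᵢ) = 625/(2050×72×10³) + 875/(1100×196×10³) = 8.293×10⁻⁶ mm/N.
Hence P = δ_free / Σ(L/AE) = 3.198/8.293×10⁻⁶ = 385.6 kN (compressive).
σ_{aluminium} = P / A = 385600 / 2050 = 188.1 MPa.

σ ≈ 188 MPa (compressive)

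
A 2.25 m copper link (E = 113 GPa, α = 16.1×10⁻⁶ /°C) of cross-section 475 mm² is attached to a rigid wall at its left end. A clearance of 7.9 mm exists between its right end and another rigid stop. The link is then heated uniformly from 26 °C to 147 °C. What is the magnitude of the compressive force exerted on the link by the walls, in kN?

If the wall were absent the link would grow by αΔT L = 16.1×10⁻⁶ × 121 × 2250 = 4.383 mm.
This is smaller than the 7.9 mm clearance, so the link expands freely without reaching the stop — the stress is zero.

P ≈ 0 kN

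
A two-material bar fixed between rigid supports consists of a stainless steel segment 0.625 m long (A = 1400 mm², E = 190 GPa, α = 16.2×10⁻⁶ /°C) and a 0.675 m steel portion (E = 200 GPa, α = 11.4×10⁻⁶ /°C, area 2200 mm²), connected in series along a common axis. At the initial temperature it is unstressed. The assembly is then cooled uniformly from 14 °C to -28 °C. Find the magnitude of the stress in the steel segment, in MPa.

σ ≈ 87.6 MPa (tensile)

Free thermal contraction of the whole bar: Σ αᵢΔT Lᵢ = 16.2×10⁻⁶×42×625 + 11.4×10⁻⁶×42×675 = 0.7484 mm.
The walls prevent any net length change, so an axial force P (same in every segment) develops. Compatibility: P · Σ Lᵢ/(AᵢEᵢ) = δ_free.
The series flexibility is Σ Lᵢ/(AᵢEᵢ) = 625/(1400×190×10³) + 675/(2200×200×10³) = 3.884×10⁻⁶ mm/N.
So P = 0.7484 / 3.884×10⁻⁶ = 192.7 kN, tensile.
σ_{steel} = P / A = 192700 / 2200 = 87.6 MPa.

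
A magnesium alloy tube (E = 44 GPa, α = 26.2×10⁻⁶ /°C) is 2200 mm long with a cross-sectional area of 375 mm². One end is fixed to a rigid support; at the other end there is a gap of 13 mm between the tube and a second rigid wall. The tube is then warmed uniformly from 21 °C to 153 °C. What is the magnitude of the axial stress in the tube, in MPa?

Free thermal elongation = αΔT L = 26.2×10⁻⁶ × 132 × 2200 = 7.608 mm.
This is smaller than the 13 mm clearance, so the tube expands freely without reaching the stop — the stress is zero.

σ ≈ 0 MPa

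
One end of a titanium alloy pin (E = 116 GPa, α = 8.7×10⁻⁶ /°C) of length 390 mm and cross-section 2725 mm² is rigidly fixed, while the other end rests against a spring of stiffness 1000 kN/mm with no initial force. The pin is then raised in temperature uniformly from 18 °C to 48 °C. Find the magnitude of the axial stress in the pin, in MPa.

σ ≈ 16.7 MPa (compressive)

The unrestrained thermal change is αΔT L = 8.7×10⁻⁶ × 30 × 390 = 0.1018 mm.
With a force P in the spring, the elastic change of the pin is PL/(AE) and that of the spring is P/k; compatibility requires their sum to equal δ_free.
So P = δ_free / [L/(AE) + 1/k] = 0.1018 / [ 390/(2725×116×10³) + 1/(1000×10³) ].
P = 0.1018 / 2.234×10⁻⁶ = 45570 N.
σ = P/A = 45570/2725 = 16.72 MPa.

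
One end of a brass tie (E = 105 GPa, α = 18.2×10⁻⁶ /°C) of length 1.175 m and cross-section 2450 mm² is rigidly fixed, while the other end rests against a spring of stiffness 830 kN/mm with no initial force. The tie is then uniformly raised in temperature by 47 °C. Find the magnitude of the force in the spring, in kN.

P ≈ 174 kN

If the spring were absent the tie would lengthen by αΔT L = 18.2×10⁻⁶ × 47 × 1175 = 1.005 mm.
Let P be the compressive force at the spring. The tie shortens elastically by PL/(AE) and the spring compresses by P/k; together these equal δ_free.
P [ L/(AE) + 1/k ] = δ_free → P [ 1175/(2450×105×10³) + 1/(830×10³) ] = 1.005.
P = 1.005 / 5.772×10⁻⁶ = 174100 N.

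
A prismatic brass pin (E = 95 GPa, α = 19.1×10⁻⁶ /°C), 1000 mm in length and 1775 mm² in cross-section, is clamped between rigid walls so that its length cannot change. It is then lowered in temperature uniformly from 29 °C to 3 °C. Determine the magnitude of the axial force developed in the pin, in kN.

P ≈ 83.7 kN (tensile)

Full restraint means ε = 0, so the stress is σ = EαΔT = 95×10³ × 19.1×10⁻⁶ × 26 = 47.18 MPa.
Axial force P = σA = 47.18 × 1775 = 83740 N = 83.74 kN, tensile.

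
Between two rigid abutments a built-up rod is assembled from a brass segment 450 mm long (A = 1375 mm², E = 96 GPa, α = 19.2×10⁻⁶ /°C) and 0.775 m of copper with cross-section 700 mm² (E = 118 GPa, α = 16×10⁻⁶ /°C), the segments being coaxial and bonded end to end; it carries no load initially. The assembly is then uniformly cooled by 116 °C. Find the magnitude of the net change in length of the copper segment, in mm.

|ΔL| ≈ 0.352 mm

With the walls removed the bar would change length by δ_free = Σ αᵢΔT Lᵢ = 19.2×10⁻⁶×116×450 + 16×10⁻⁶×116×775 = 2.441 mm.
The walls prevent any net length change, so an axial force P (same in every segment) develops. Compatibility: P · Σ Lᵢ/(AᵢEᵢ) = δ_free.
The series flexibility is Σ Lᵢ/(AᵢEᵢ) = 450/(1375×96×10³) + 775/(700×118×10³) = 1.279×10⁻⁵ mm/N.
Hence P = δ_free / Σ(L/AE) = 2.441/1.279×10⁻⁵ = 190.8 kN (tensile).
For the copper segment, free thermal change = 16×10⁻⁶×116×775 = 1.438 mm and elastic change from P = 190800×775/(700×118×10³) = 1.79 mm; these oppose, so the net change is 0.352 mm (segment lengthens).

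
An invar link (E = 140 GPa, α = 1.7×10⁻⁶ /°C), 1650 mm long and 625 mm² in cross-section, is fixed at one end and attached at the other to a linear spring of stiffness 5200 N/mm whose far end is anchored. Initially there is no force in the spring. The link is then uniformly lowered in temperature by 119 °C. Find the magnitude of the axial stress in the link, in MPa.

σ ≈ 2.53 MPa (tensile)

The unrestrained thermal change is αΔT L = 1.7×10⁻⁶ × 119 × 1650 = 0.3338 mm.
Let P be the tensile force in the spring. The link extends elastically by PL/(AE) and the spring stretches by P/k; together these equal δ_free.
So P = δ_free / [L/(AE) + 1/k] = 0.3338 / [ 1650/(625×140×10³) + 1/(5200) ].
P = 0.3338 / 0.0002112 = 1581 N.
σ = P/A = 1581/625 = 2.529 MPa.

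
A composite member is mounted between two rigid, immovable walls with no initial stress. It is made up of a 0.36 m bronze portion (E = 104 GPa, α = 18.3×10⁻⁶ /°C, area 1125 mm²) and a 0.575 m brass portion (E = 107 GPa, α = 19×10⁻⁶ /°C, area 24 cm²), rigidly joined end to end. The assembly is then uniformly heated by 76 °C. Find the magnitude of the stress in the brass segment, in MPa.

With the walls removed the bar would change length by δ_free = Σ αᵢΔT Lᵢ = 18.3×10⁻⁶×76×360 + 19×10⁻⁶×76×575 = 1.331 mm.
Since the ends are fixed, an axial force P builds up, equal in every segment, with P · Σ Lᵢ/(AᵢEᵢ) = δ_free.
Σ Lᵢ/(AᵢEᵢ) = 360/(1125×104×10³) + 575/(2400×107×10³) = 5.316×10⁻⁶ mm/N.
P = 1.331 / 5.316×10⁻⁶ = 250400 N = 250.4 kN, compressive.
σ_{brass} = P / A = 250400 / 2400 = 104.3 MPa.

σ ≈ 104 MPa (compressive)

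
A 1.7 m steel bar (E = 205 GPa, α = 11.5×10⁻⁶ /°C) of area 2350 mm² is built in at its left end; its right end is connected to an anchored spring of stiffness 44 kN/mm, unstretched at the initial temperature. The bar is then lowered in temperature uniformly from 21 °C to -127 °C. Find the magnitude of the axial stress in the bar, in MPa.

The unrestrained thermal change is αΔT L = 11.5×10⁻⁶ × 148 × 1700 = 2.893 mm.
Let P be the tensile force in the spring. The bar extends elastically by PL/(AE) and the spring stretches by P/k; together these equal δ_free.
So P = δ_free / [L/(AE) + 1/k] = 2.893 / [ 1700/(2350×205×10³) + 1/(44×10³) ].
P = 2.893 / 2.626×10⁻⁵ = 110200 N.
σ = P/A = 110200/2350 = 46.89 MPa.

σ ≈ 46.9 MPa (tensile)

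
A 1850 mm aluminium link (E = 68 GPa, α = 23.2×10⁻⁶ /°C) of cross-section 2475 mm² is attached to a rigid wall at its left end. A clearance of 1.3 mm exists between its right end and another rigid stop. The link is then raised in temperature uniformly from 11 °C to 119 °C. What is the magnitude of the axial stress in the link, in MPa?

σ ≈ 123 MPa (compressive)

Unrestrained expansion: δ_free = αΔT L = 23.2×10⁻⁶ × 108 × 1850 = 4.635 mm.
The gap closes (δ_free > 1.3 mm) and the wall then resists a further 4.635 − 1.3 = 3.335 mm of expansion.
Compatibility: PL/(AE) = 3.335 mm, so σ = P/A = E × (3.335/1850) = 122.6 MPa.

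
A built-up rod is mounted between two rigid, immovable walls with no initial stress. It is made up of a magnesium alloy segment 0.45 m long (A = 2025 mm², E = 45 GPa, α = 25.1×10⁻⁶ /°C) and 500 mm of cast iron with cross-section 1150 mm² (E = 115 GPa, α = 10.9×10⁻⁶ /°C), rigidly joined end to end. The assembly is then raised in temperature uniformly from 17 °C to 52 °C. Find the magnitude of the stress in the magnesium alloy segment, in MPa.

σ ≈ 33.2 MPa (compressive)

If the supports were absent, the total length change would be Σ αᵢΔT Lᵢ = 25.1×10⁻⁶×35×450 + 10.9×10⁻⁶×35×500 = 0.5861 mm.
The walls prevent any net length change, so an axial force P (same in every segment) develops. Compatibility: P · Σ Lᵢ/(AᵢEᵢ) = δ_free.
The series flexibility is Σ Lᵢ/(AᵢEᵢ) = 450/(2025×45×10³) + 500/(1150×115×10³) = 8.719×10⁻⁶ mm/N.
P = 0.5861 / 8.719×10⁻⁶ = 67220 N = 67.22 kN, compressive.
σ_{magnesium alloy} = P / A = 67220 / 2025 = 33.19 MPa.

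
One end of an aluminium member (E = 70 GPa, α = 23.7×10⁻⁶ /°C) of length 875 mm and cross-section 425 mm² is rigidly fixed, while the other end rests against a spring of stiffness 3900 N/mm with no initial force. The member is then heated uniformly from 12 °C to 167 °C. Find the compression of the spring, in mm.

If the spring were absent the member would lengthen by αΔT L = 23.7×10⁻⁶ × 155 × 875 = 3.214 mm.
With a force P in the spring, the elastic change of the member is PL/(AE) and that of the spring is P/k; compatibility requires their sum to equal δ_free.
So P = δ_free / [L/(AE) + 1/k] = 3.214 / [ 875/(425×70×10³) + 1/(3900) ].
P = 3.214 / 0.0002858 = 11250 N.
Spring compression = P/k = 11250/(3900) = 2.884 mm.

δ ≈ 2.88 mm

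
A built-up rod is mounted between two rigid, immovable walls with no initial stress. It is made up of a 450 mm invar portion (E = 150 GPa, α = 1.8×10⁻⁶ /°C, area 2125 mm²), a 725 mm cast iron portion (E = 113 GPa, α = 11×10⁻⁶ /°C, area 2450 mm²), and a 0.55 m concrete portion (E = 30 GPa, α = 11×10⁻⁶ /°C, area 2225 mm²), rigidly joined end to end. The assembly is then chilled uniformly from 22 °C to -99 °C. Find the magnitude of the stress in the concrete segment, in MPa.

σ ≈ 65.7 MPa (tensile)

If the supports were absent, the total length change would be Σ αᵢΔT Lᵢ = 1.8×10⁻⁶×121×450 + 11×10⁻⁶×121×725 + 11×10⁻⁶×121×550 = 1.795 mm.
Since the ends are fixed, an axial force P builds up, equal in every segment, with P · Σ Lᵢ/(AᵢEᵢ) = δ_free.
The series flexibility is Σ Lᵢ/(AᵢEᵢ) = 450/(2125×150×10³) + 725/(2450×113×10³) + 550/(2225×30×10³) = 1.227×10⁻⁵ mm/N.
P = 1.795 / 1.227×10⁻⁵ = 146300 N = 146.3 kN, tensile.
σ_{concrete} = P / A = 146300 / 2225 = 65.75 MPa.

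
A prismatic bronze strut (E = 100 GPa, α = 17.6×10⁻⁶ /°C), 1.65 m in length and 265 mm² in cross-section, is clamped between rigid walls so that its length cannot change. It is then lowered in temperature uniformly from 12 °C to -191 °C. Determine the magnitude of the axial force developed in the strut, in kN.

P ≈ 94.7 kN (tensile)

Full restraint means ε = 0, so the stress is σ = EαΔT = 100×10³ × 17.6×10⁻⁶ × 203 = 357.3 MPa.
Axial force P = σA = 357.3 × 265 = 94680 N = 94.68 kN, tensile.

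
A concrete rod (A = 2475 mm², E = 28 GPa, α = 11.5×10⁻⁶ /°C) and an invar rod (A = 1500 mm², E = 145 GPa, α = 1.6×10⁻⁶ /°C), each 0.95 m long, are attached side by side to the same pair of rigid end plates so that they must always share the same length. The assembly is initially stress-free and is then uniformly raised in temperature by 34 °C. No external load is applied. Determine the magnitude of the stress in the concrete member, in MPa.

σ ≈ 7.15 MPa (compressive)

Equilibrium of a rigid end plate with no external load gives equal and opposite internal forces ±P in the two members. Since α_{concrete} > α_{invar}, heating drives the concrete into compression and the invar into tension.
Setting the final lengths equal and cancelling L: (α₁ − α₂)ΔT = P/(A₁E₁) + P/(A₂E₂).
|α₁ − α₂|·ΔT = 9.9×10⁻⁶ × 34 = 0.0003366.
1/(A₁E₁) + 1/(A₂E₂) = 1/(2475×28×10³) + 1/(1500×145×10³) = 1.903×10⁻⁸ N⁻¹.
So P = 0.0003366 / 1.903×10⁻⁸ = 17.69 kN.
σ_{concrete} = P/A₁ = 17690/2475 = 7.147 MPa, compressive.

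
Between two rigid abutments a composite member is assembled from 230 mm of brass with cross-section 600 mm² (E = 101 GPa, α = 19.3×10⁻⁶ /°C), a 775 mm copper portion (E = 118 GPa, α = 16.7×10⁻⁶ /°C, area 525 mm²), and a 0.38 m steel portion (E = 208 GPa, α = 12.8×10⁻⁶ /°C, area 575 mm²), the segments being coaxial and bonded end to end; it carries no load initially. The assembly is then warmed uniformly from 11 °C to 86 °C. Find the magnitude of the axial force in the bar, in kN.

Free thermal expansion of the whole bar: Σ αᵢΔT Lᵢ = 19.3×10⁻⁶×75×230 + 16.7×10⁻⁶×75×775 + 12.8×10⁻⁶×75×380 = 1.668 mm.
Since the ends are fixed, an axial force P builds up, equal in every segment, with P · Σ Lᵢ/(AᵢEᵢ) = δ_free.
The series flexibility is Σ Lᵢ/(AᵢEᵢ) = 230/(600×101×10³) + 775/(525×118×10³) + 380/(575×208×10³) = 1.948×10⁻⁵ mm/N.
So P = 1.668 / 1.948×10⁻⁵ = 85.64 kN, compressive.

P ≈ 85.6 kN (compressive)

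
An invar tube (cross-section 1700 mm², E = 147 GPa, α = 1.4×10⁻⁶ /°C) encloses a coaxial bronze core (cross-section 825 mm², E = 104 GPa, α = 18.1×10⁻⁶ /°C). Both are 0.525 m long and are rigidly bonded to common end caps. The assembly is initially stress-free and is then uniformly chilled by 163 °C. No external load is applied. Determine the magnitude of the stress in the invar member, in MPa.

The bronze has the larger α, so on cooling it would change length more than the invar if both were free. The rigid plates force a common final length, so the bronze is put into tension and the invar into compression, with equal and opposite forces P (no external load).
Setting the final lengths equal and cancelling L: (α₁ − α₂)ΔT = P/(A₁E₁) + P/(A₂E₂).
|α₁ − α₂|·ΔT = 16.7×10⁻⁶ × 163 = 0.002722.
1/(A₁E₁) + 1/(A₂E₂) = 1/(1700×147×10³) + 1/(825×104×10³) = 1.566×10⁻⁸ N⁻¹.
So P = 0.002722 / 1.566×10⁻⁸ = 173.9 kN.
σ_{invar} = P/A₁ = 173900/1700 = 102.3 MPa, compressive.

σ ≈ 102 MPa (compressive)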